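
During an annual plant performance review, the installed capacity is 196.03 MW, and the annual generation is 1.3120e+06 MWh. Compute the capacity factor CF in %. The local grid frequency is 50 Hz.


CF = E_a / (cap * 8760) * 100
CF = 1.3120e+06 / (196.03 * 8760) * 100
CF = 76.402 %


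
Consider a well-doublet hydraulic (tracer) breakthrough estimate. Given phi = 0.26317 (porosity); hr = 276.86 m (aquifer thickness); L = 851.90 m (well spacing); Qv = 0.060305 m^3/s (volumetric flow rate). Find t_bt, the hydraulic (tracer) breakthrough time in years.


t_bt = pi * hr * phi * L^2 / (3 * Qv) / (365.25*86400)
t_bt = pi * 276.86 * 0.26317 * 851.90^2 / (3 * 0.060305) / (365.25*86400)
t_bt = 29.097 years


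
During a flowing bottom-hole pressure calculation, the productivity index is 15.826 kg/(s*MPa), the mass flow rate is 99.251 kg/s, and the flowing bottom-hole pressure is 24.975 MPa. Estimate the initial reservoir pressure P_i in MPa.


P_i = P_wf + mdot / PI
P_i = 24.975 + 99.251 / 15.826
P_i = 31.246 MPa


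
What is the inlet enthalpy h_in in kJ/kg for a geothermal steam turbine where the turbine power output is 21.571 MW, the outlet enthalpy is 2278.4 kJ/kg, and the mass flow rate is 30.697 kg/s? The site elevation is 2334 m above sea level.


h_in = h_out + P * 1000 / mdot
h_in = 2278.4 + 21.571 * 1000 / 30.697
h_in = 2981.1 kJ/kg


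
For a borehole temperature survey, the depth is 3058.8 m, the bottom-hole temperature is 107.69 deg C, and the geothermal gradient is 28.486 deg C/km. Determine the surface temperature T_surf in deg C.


T_surf = T_d - grad * d / 1000
T_surf = 107.69 - 28.486 * 3058.8 / 1000
T_surf = 20.557 deg C


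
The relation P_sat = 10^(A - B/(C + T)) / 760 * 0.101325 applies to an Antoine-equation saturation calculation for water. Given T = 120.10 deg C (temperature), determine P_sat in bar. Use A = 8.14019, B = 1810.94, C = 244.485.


P_sat = 10^(A - B/(C + T)) / 760 * 0.101325
P_sat = 10^(8.14019 - 1810.94/(244.485 + 120.10)) / 760 * 0.101325
P_sat = 0.1985939 MPa
Convert: 0.1985939 MPa * 10.0 = 1.9859 bar
P_sat = 1.9859 bar


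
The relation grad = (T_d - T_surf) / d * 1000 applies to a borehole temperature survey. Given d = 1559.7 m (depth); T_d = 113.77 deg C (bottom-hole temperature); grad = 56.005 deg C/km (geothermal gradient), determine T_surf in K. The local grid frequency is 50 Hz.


T_surf = T_d - grad * d / 1000
T_surf = 113.77 - 56.005 * 1559.7 / 1000
T_surf = 26.41900 deg C
Convert to K: 26.41900 + 273.15 = 299.57 K
T_surf = 299.57 K


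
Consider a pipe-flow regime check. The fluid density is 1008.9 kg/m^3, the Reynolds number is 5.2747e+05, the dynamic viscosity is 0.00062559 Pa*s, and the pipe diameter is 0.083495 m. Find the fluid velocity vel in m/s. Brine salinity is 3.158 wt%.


vel = Re * mu / (rho * D)
vel = 5.2747e+05 * 0.00062559 / (1008.9 * 0.083495)
vel = 3.9172 m/s


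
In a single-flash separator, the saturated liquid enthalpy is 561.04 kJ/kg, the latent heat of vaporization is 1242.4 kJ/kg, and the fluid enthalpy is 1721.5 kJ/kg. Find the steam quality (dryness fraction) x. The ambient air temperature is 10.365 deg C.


x = (h - hf) / hfg
x = (1721.5 - 561.04) / 1242.4
x = 0.93405


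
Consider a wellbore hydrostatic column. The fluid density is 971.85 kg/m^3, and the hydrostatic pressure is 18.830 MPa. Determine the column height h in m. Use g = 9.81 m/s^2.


h = P * 1e6 / (g * rho)
h = 18.830 * 1e6 / (9.81 * 971.85)
h = 1975.1 m


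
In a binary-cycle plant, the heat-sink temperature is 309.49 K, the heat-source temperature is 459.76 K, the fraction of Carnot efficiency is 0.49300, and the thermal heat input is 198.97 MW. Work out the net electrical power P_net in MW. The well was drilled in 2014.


Step 1: eta = (1 - Tc/Th)*f = (1 - 309.49/459.76)*0.493 = 0.1611343
Step 2: P_net = eta * Q_in = 0.1611343 * 198.97 = 32.061 MW
P_net = 32.061 MW


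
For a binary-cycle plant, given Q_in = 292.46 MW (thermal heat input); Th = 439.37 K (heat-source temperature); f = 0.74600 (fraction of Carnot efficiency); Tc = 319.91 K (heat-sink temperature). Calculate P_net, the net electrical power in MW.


Step 1: eta = (1 - Tc/Th)*f = (1 - 319.91/439.37)*0.746 = 0.2028294
Step 2: P_net = eta * Q_in = 0.2028294 * 292.46 = 59.319 MW
P_net = 59.319 MW


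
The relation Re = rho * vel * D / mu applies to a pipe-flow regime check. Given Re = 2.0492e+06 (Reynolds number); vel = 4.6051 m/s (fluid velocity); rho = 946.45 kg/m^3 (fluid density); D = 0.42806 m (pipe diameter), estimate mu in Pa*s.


mu = rho * vel * D / Re
mu = 946.45 * 4.6051 * 0.42806 / 2.0492e+06
mu = 0.00091045 Pa*s


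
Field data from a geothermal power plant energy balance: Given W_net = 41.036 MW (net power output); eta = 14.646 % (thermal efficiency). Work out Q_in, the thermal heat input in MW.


Q_in = W_net / (eta / 100)
Q_in = 41.036 / (14.646 / 100)
Q_in = 280.19 MW


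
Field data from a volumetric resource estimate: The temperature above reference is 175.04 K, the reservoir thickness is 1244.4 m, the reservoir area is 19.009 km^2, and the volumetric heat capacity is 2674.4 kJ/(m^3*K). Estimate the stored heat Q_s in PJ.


Step 1: Vr = A*1e6*hr = 19.009*1e6*1244.4 = 2.365480e+10 m^3
Step 2: Q_s = Vr*rhoc*dT/1e12 = 2.365480e+10*2674.4*175.04/1e12 = 11073 PJ
Q_s = 11073 PJ


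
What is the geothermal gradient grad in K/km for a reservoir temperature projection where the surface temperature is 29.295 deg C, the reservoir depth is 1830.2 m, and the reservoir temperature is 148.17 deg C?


grad = (T_res - T_surf) / d * 1000
grad = (148.17 - 29.295) / 1830.2 * 1000
grad = 64.95192 deg C/km
Convert: 64.95192 deg C/km * 1.0 = 64.952 K/km
grad = 64.952 K/km


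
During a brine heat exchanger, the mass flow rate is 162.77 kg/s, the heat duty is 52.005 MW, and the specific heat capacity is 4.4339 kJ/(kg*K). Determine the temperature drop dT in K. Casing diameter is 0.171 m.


dT = Q * 1000 / (mdot * cp)
dT = 52.005 * 1000 / (162.77 * 4.4339)
dT = 72.058 K


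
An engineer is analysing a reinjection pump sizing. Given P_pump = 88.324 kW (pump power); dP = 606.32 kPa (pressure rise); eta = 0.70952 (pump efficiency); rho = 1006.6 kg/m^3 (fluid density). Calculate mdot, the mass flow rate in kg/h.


mdot = P_pump * rho * eta / dP
mdot = 88.324 * 1006.6 * 0.70952 / 606.32
mdot = 104.0395 kg/s
Convert: 104.0395 kg/s * 3600.0 = 3.7454e+05 kg/h
mdot = 3.7454e+05 kg/h


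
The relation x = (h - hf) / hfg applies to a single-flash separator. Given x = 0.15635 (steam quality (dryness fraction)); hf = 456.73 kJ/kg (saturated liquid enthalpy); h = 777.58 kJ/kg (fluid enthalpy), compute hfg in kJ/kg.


hfg = (h - hf) / x
hfg = (777.58 - 456.73) / 0.15635
hfg = 2052.1 kJ/kg


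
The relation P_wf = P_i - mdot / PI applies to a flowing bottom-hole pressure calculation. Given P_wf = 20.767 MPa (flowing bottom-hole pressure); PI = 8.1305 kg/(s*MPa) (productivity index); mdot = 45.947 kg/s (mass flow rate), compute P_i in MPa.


P_i = P_wf + mdot / PI
P_i = 20.767 + 45.947 / 8.1305
P_i = 26.418 MPa


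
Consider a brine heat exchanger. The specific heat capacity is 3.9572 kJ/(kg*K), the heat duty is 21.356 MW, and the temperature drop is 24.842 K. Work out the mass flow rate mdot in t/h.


mdot = Q * 1000 / (cp * dT)
mdot = 21.356 * 1000 / (3.9572 * 24.842)
mdot = 217.2428 kg/s
Convert: 217.2428 kg/s * 3.6 = 782.07 t/h
mdot = 782.07 t/h


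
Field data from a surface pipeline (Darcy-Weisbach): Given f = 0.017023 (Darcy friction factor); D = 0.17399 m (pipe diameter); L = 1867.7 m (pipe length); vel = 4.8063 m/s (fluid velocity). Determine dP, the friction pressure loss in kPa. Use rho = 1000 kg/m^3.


dP = f * (L/D) * (rho*vel^2/2) / 1000
dP = 0.017023 * (1867.7/0.17399) * (1000*4.8063^2/2) / 1000
dP = 2110.6 kPa


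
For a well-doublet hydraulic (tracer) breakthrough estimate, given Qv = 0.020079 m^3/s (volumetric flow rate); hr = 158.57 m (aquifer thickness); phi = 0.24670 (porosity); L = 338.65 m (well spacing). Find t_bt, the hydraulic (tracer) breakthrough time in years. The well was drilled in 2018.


t_bt = pi * hr * phi * L^2 / (3 * Qv) / (365.25*86400)
t_bt = pi * 158.57 * 0.24670 * 338.65^2 / (3 * 0.020079) / (365.25*86400)
t_bt = 7.4144 years


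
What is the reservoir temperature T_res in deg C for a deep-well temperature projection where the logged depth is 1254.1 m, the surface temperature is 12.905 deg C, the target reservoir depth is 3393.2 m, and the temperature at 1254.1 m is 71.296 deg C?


Step 1: grad = (T_d1 - T_surf)/d1 * 1000 = (71.296 - 12.905)/1254.1 * 1000 = 46.56008 deg C/km
Step 2: T_res = T_surf + grad*d2/1000 = 12.905 + 46.56008*3393.2/1000 = 170.89 deg C
T_res = 170.89 deg C


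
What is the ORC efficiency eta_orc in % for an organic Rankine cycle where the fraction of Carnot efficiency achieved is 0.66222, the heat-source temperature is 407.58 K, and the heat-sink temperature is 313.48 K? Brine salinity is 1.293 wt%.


eta_orc = (1 - Tc/Th) * f * 100
eta_orc = (1 - 313.48/407.58) * 0.66222 * 100
eta_orc = 15.289 %


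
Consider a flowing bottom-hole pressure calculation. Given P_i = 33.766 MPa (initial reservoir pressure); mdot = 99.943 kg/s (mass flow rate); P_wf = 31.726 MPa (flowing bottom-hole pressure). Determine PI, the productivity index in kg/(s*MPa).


PI = mdot / (P_i - P_wf)
PI = 99.943 / (33.766 - 31.726)
PI = 48.992 kg/(s*MPa)


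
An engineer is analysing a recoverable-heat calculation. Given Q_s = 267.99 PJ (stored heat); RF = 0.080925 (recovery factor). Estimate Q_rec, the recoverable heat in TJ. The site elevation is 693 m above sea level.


Q_rec = Q_s * RF
Q_rec = 267.99 * 0.080925
Q_rec = 21.68709 PJ
Convert: 21.68709 PJ * 1000.0 = 21687 TJ
Q_rec = 21687 TJ


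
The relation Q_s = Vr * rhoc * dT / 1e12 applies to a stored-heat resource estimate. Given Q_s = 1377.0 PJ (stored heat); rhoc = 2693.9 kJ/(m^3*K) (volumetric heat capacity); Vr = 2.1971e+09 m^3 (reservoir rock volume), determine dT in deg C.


dT = Q_s * 1e12 / (Vr * rhoc)
dT = 1377.0 * 1e12 / (2.1971e+09 * 2693.9)
dT = 232.6498 K
Convert (temperature difference, 1 K = 1 deg C): 232.6498 K = 232.6498 deg C
dT = 232.65 deg C


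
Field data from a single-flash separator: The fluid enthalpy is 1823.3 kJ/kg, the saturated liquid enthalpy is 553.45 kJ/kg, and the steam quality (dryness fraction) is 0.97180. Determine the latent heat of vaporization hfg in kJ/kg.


hfg = (h - hf) / x
hfg = (1823.3 - 553.45) / 0.97180
hfg = 1306.7 kJ/kg


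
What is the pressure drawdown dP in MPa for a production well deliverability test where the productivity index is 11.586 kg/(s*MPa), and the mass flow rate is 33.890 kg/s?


dP = mdot * 1000 / PI
dP = 33.890 * 1000 / 11.586
dP = 2925.082 kPa
Convert: 2925.082 kPa * 0.001 = 2.9251 MPa
dP = 2.9251 MPa


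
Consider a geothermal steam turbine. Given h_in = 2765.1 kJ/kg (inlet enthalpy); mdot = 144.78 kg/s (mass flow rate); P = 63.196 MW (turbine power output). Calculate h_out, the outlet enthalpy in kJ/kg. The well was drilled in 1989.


h_out = h_in - P * 1000 / mdot
h_out = 2765.1 - 63.196 * 1000 / 144.78
h_out = 2328.6 kJ/kg


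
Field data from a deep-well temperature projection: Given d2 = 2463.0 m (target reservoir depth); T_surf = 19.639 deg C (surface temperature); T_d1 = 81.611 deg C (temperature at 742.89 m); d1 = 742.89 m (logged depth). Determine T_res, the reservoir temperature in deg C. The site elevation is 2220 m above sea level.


Step 1: grad = (T_d1 - T_surf)/d1 * 1000 = (81.611 - 19.639)/742.89 * 1000 = 83.42016 deg C/km
Step 2: T_res = T_surf + grad*d2/1000 = 19.639 + 83.42016*2463.0/1000 = 225.10 deg C
T_res = 225.10 deg C


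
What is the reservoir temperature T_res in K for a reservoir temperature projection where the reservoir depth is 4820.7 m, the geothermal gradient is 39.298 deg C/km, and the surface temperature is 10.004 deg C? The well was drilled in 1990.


T_res = T_surf + grad * d / 1000
T_res = 10.004 + 39.298 * 4820.7 / 1000
T_res = 199.4479 deg C
Convert to K: 199.4479 + 273.15 = 472.60 K
T_res = 472.60 K


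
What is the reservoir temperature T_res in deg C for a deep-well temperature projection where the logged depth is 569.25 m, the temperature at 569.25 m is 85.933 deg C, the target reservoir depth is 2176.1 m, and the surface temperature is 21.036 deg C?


Step 1: grad = (T_d1 - T_surf)/d1 * 1000 = (85.933 - 21.036)/569.25 * 1000 = 114.0044 deg C/km
Step 2: T_res = T_surf + grad*d2/1000 = 21.036 + 114.0044*2176.1/1000 = 269.12 deg C
T_res = 269.12 deg C


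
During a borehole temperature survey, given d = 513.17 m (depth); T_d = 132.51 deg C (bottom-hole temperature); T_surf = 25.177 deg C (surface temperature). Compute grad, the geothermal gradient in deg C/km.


grad = (T_d - T_surf) / d * 1000
grad = (132.51 - 25.177) / 513.17 * 1000
grad = 209.16 deg C/km


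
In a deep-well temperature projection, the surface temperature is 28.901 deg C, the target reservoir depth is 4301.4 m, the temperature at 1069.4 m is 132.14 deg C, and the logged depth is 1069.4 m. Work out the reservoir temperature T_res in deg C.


Step 1: grad = (T_d1 - T_surf)/d1 * 1000 = (132.14 - 28.901)/1069.4 * 1000 = 96.53918 deg C/km
Step 2: T_res = T_surf + grad*d2/1000 = 28.901 + 96.53918*4301.4/1000 = 444.15 deg C
T_res = 444.15 deg C


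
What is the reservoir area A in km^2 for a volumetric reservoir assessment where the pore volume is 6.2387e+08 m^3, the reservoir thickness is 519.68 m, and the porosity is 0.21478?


A = Vp / (1e6 * hr * phi)
A = 6.2387e+08 / (1e6 * 519.68 * 0.21478)
A = 5.5894 km^2


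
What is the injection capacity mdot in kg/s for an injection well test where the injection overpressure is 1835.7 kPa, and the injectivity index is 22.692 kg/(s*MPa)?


mdot = II * dP / 1000
mdot = 22.692 * 1835.7 / 1000
mdot = 41.656 kg/s


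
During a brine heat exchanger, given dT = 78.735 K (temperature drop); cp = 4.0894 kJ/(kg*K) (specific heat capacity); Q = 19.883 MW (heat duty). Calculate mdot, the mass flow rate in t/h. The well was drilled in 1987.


mdot = Q * 1000 / (cp * dT)
mdot = 19.883 * 1000 / (4.0894 * 78.735)
mdot = 61.75249 kg/s
Convert: 61.75249 kg/s * 3.6 = 222.31 t/h
mdot = 222.31 t/h


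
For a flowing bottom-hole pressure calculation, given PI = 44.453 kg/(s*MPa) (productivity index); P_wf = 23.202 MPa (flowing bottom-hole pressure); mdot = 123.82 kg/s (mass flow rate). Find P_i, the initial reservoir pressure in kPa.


P_i = P_wf + mdot / PI
P_i = 23.202 + 123.82 / 44.453
P_i = 25.98741 MPa
Convert: 25.98741 MPa * 1000.0 = 25987 kPa
P_i = 25987 kPa


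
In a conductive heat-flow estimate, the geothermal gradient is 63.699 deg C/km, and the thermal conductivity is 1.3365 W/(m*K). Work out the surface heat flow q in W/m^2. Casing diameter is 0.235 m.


q = k * grad / 1000
q = 1.3365 * 63.699 / 1000
q = 0.085134 W/m^2


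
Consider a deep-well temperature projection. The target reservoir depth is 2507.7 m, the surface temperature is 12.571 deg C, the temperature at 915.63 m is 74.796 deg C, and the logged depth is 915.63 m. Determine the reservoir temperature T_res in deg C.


Step 1: grad = (T_d1 - T_surf)/d1 * 1000 = (74.796 - 12.571)/915.63 * 1000 = 67.95867 deg C/km
Step 2: T_res = T_surf + grad*d2/1000 = 12.571 + 67.95867*2507.7/1000 = 182.99 deg C
T_res = 182.99 deg C


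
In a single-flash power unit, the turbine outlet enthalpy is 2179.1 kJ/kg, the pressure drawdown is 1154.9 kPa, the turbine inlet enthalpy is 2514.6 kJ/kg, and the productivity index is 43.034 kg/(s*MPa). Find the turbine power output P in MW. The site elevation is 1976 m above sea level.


Step 1: mdot = PI * dP / 1000 = 43.034 * 1154.9 / 1000 = 49.69997 kg/s
Step 2: P = mdot*(h_in - h_out)/1000 = 49.69997*(2514.6 - 2179.1)/1000 = 16.674 MW
P = 16.674 MW


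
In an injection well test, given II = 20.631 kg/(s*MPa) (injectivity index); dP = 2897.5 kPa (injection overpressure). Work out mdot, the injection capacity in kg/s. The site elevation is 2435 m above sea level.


mdot = II * dP / 1000
mdot = 20.631 * 2897.5 / 1000
mdot = 59.778 kg/s


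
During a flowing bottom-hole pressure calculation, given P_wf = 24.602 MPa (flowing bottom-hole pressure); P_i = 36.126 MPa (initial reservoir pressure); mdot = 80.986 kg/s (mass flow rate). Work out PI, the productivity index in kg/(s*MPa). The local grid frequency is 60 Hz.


PI = mdot / (P_i - P_wf)
PI = 80.986 / (36.126 - 24.602)
PI = 7.0276 kg/(s*MPa)


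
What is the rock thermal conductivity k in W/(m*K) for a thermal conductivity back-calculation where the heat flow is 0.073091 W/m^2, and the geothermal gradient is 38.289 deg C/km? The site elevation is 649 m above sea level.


k = q / (grad / 1000)
k = 0.073091 / (38.289 / 1000)
k = 1.9089 W/(m*K)


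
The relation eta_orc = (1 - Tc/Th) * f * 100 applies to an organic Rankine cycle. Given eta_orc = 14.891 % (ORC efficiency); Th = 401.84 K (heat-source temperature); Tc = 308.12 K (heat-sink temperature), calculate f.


f = (eta_orc/100) / (1 - Tc/Th)
f = (14.891/100) / (1 - 308.12/401.84)
f = 0.63848


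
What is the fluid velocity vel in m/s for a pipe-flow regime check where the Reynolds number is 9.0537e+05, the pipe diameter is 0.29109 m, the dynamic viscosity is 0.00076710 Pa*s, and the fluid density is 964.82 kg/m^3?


vel = Re * mu / (rho * D)
vel = 9.0537e+05 * 0.00076710 / (964.82 * 0.29109)
vel = 2.4729 m/s


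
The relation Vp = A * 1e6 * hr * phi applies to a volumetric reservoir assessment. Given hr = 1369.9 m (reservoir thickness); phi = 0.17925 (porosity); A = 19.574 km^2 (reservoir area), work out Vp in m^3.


Vp = A * 1e6 * hr * phi
Vp = 19.574 * 1e6 * 1369.9 * 0.17925
Vp = 4.8065e+09 m^3


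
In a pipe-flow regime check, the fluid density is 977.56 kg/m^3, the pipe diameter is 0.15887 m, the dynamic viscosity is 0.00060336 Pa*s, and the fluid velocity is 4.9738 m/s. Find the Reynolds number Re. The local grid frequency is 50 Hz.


Re = rho * vel * D / mu
Re = 977.56 * 4.9738 * 0.15887 / 0.00060336
Re = 1.2803e+06


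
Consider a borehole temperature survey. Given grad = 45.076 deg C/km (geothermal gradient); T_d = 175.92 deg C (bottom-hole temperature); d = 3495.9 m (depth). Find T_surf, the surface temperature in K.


T_surf = T_d - grad * d / 1000
T_surf = 175.92 - 45.076 * 3495.9 / 1000
T_surf = 18.33881 deg C
Convert to K: 18.33881 + 273.15 = 291.49 K
T_surf = 291.49 K


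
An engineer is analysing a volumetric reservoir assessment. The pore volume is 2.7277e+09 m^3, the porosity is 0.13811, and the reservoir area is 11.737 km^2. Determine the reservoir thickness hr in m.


hr = Vp / (A * 1e6 * phi)
hr = 2.7277e+09 / (11.737 * 1e6 * 0.13811)
hr = 1682.7 m


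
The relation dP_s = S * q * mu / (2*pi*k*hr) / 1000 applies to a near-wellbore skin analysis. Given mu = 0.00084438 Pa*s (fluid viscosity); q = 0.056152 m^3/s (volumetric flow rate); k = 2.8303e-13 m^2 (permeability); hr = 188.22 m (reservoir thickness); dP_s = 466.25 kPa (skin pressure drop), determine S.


S = dP_s * 1000 * 2*pi*k*hr / (q*mu)
S = 466.25 * 1000 * 2*pi*2.8303e-13*188.22 / (0.056152*0.00084438)
S = 3.2915


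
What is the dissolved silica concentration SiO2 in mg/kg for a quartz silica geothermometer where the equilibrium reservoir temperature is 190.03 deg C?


SiO2 = 10^(5.19 - 1309/(T_eq + 273.15))
SiO2 = 10^(5.19 - 1309/(190.03 + 273.15))
SiO2 = 231.15 mg/kg


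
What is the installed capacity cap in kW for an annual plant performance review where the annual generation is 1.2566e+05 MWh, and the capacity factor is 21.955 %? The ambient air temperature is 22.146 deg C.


cap = E_a / (CF/100 * 8760)
cap = 1.2566e+05 / (21.955/100 * 8760)
cap = 65.33705 MW
Convert: 65.33705 MW * 1000.0 = 65337 kW
cap = 65337 kW


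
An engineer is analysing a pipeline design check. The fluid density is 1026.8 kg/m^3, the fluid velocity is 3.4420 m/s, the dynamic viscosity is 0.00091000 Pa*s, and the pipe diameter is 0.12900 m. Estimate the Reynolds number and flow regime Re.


Step 1: Re = rho*vel*D/mu = 1026.8*3.442*0.129/0.00091 = 5.0101e+05
Step 2: Re = 5.0101e+05 > 4000, so flow is turbulent.
Re = 5.0101e+05 (turbulent)


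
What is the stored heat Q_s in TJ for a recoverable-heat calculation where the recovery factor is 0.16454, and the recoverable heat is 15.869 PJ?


Q_s = Q_rec / RF
Q_s = 15.869 / 0.16454
Q_s = 96.44463 PJ
Convert: 96.44463 PJ * 1000.0 = 96445 TJ
Q_s = 96445 TJ


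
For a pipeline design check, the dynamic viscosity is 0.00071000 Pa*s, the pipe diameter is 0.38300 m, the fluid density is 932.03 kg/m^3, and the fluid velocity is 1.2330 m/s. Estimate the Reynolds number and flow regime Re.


Step 1: Re = rho*vel*D/mu = 932.03*1.233*0.383/0.00071 = 6.1992e+05
Step 2: Re = 6.1992e+05 > 4000, so flow is turbulent.
Re = 6.1992e+05 (turbulent)


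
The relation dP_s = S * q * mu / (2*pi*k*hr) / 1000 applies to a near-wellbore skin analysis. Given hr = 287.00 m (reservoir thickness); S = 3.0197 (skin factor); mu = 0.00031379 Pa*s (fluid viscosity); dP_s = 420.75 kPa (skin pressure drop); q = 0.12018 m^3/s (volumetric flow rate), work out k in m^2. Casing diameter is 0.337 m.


k = S*q*mu / (2*pi*dP_s*1000*hr)
k = 3.0197*0.12018*0.00031379 / (2*pi*420.75*1000*287.00)
k = 1.5009e-13 m^2


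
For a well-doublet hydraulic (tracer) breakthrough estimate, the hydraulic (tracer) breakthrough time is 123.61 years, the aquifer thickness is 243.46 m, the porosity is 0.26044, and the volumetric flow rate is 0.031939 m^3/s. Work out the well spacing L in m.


L = sqrt(t_bt*365.25*86400*3*Qv / (pi*hr*phi))
L = sqrt(123.61*365.25*86400*3*0.031939 / (pi*243.46*0.26044))
L = 1369.8 m


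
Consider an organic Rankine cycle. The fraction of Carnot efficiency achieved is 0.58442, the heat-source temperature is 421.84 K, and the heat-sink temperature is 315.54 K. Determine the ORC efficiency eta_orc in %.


eta_orc = (1 - Tc/Th) * f * 100
eta_orc = (1 - 315.54/421.84) * 0.58442 * 100
eta_orc = 14.727 %


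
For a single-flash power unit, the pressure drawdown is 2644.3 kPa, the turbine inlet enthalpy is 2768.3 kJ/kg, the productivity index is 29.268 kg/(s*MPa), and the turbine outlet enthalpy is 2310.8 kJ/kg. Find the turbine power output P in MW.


Step 1: mdot = PI * dP / 1000 = 29.268 * 2644.3 / 1000 = 77.39337 kg/s
Step 2: P = mdot*(h_in - h_out)/1000 = 77.39337*(2768.3 - 2310.8)/1000 = 35.407 MW
P = 35.407 MW


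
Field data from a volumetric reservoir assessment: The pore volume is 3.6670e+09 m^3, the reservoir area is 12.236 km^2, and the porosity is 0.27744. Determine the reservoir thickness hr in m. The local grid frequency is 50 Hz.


hr = Vp / (A * 1e6 * phi)
hr = 3.6670e+09 / (12.236 * 1e6 * 0.27744)
hr = 1080.2 m


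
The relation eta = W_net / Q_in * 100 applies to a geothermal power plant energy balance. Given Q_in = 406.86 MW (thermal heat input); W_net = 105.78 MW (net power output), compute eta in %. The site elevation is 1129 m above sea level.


eta = W_net / Q_in * 100
eta = 105.78 / 406.86 * 100
eta = 25.999 %


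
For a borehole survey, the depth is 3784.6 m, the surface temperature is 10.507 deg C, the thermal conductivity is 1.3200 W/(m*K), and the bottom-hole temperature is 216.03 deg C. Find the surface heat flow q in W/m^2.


Step 1: grad = (T_d - T_surf)/d * 1000 = (216.03 - 10.507)/3784.6 * 1000 = 54.30508 deg C/km
Step 2: q = k * grad / 1000 = 1.32 * 54.30508 / 1000 = 0.071683 W/m^2
q = 0.071683 W/m^2


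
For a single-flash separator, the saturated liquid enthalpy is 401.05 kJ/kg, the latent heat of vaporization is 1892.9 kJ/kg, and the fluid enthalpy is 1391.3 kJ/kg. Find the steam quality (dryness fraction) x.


x = (h - hf) / hfg
x = (1391.3 - 401.05) / 1892.9
x = 0.52314


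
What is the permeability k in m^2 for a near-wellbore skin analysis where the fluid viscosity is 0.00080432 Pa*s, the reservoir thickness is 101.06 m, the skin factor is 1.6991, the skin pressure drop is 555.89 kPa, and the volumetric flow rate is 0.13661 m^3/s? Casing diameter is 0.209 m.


k = S*q*mu / (2*pi*dP_s*1000*hr)
k = 1.6991*0.13661*0.00080432 / (2*pi*555.89*1000*101.06)
k = 5.2891e-13 m^2


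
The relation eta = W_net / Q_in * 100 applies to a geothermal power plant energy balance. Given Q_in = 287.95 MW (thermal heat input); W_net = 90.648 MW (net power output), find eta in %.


eta = W_net / Q_in * 100
eta = 90.648 / 287.95 * 100
eta = 31.480 %


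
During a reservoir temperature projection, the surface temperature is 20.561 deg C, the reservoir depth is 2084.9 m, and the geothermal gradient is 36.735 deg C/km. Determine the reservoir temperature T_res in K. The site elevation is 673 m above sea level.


T_res = T_surf + grad * d / 1000
T_res = 20.561 + 36.735 * 2084.9 / 1000
T_res = 97.14980 deg C
Convert to K: 97.14980 + 273.15 = 370.30 K
T_res = 370.30 K


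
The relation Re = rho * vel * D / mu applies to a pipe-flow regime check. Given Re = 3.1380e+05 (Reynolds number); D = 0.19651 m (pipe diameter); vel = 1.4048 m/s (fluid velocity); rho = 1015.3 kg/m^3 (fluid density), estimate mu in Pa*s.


mu = rho * vel * D / Re
mu = 1015.3 * 1.4048 * 0.19651 / 3.1380e+05
mu = 0.00089318 Pa*s


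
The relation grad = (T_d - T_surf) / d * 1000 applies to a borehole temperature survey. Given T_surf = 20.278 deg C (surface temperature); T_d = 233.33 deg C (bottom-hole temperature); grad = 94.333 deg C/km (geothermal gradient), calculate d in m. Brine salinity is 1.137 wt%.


d = (T_d - T_surf) / grad * 1000
d = (233.33 - 20.278) / 94.333 * 1000
d = 2258.5 m


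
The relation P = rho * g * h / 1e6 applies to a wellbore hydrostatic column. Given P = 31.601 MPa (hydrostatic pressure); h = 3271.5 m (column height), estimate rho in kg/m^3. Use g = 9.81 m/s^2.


rho = P * 1e6 / (g * h)
rho = 31.601 * 1e6 / (9.81 * 3271.5)
rho = 984.66 kg/m^3


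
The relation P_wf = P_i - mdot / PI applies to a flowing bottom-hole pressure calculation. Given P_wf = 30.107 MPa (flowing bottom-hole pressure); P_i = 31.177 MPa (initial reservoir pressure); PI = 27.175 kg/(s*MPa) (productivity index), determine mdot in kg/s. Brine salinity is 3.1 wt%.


mdot = (P_i - P_wf) * PI
mdot = (31.177 - 30.107) * 27.175
mdot = 29.077 kg/s


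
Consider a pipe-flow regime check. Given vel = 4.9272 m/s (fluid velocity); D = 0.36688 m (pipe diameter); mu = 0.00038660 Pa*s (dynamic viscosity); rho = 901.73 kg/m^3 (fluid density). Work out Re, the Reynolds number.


Re = rho * vel * D / mu
Re = 901.73 * 4.9272 * 0.36688 / 0.00038660
Re = 4.2164e+06


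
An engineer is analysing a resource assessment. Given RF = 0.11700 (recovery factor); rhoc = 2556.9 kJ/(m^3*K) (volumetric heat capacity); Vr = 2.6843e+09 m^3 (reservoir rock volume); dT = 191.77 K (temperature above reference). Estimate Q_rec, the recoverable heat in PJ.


Step 1: Q_s = Vr*rhoc*dT/1e12 = 2.6843e+09*2556.9*191.77/1e12 = 1316.211 PJ
Step 2: Q_rec = Q_s * RF = 1316.211 * 0.117 = 154.00 PJ
Q_rec = 154.00 PJ


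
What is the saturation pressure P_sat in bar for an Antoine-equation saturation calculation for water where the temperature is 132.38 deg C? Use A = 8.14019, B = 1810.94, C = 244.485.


P_sat = 10^(A - B/(C + T)) / 760 * 0.101325
P_sat = 10^(8.14019 - 1810.94/(244.485 + 132.38)) / 760 * 0.101325
P_sat = 0.2882823 MPa
Convert: 0.2882823 MPa * 10.0 = 2.8828 bar
P_sat = 2.8828 bar


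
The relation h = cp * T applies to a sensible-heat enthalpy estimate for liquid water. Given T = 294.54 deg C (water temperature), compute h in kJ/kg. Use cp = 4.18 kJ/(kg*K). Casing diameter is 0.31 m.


h = cp * T
h = 4.18 * 294.54
h = 1231.2 kJ/kg


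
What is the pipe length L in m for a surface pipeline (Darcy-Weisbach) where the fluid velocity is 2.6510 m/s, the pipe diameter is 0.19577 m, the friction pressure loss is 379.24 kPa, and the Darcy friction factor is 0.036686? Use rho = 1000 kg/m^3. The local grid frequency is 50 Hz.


L = dP*1000*D / (f*rho*vel^2/2)
L = 379.24*1000*0.19577 / (0.036686*1000*2.6510^2/2)
L = 575.93 m


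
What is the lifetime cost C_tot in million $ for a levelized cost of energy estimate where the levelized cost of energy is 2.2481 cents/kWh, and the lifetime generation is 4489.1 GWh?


C_tot = LCOE / 100 * E_tot
C_tot = 2.2481 / 100 * 4489.1
C_tot = 100.92 million $


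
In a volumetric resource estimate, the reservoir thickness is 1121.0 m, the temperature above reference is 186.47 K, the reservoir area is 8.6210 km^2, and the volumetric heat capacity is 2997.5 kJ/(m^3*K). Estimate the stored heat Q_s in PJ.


Step 1: Vr = A*1e6*hr = 8.621*1e6*1121.0 = 9.664141e+09 m^3
Step 2: Q_s = Vr*rhoc*dT/1e12 = 9.664141e+09*2997.5*186.47/1e12 = 5401.7 PJ
Q_s = 5401.7 PJ


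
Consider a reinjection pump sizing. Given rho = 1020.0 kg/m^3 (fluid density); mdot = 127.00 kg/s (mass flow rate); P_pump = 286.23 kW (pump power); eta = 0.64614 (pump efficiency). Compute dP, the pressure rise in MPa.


dP = P_pump * rho * eta / mdot
dP = 286.23 * 1020.0 * 0.64614 / 127.00
dP = 1485.382 kPa
Convert: 1485.382 kPa * 0.001 = 1.4854 MPa
dP = 1.4854 MPa


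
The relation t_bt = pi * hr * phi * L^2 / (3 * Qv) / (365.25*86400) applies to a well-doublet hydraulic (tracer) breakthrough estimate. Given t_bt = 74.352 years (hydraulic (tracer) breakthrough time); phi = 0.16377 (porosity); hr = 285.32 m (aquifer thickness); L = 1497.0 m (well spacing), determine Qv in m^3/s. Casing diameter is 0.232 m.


Qv = pi*hr*phi*L^2 / (3*t_bt*365.25*86400)
Qv = pi*285.32*0.16377*1497.0^2 / (3*74.352*365.25*86400)
Qv = 0.046735 m^3/s


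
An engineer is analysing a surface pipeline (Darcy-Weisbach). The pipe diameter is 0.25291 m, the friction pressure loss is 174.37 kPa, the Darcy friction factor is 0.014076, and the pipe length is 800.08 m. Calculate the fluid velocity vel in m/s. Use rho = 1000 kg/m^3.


vel = sqrt(dP*1000*2*D / (f*L*rho))
vel = sqrt(174.37*1000*2*0.25291 / (0.014076*800.08*1000))
vel = 2.7985 m/s


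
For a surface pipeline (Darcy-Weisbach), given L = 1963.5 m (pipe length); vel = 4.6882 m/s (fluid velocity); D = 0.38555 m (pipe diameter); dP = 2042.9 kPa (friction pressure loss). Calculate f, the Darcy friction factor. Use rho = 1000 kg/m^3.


f = dP*1000 / ((L/D)*(rho*vel^2/2))
f = 2042.9*1000 / ((1963.5/0.38555)*(1000*4.6882^2/2))
f = 0.036502


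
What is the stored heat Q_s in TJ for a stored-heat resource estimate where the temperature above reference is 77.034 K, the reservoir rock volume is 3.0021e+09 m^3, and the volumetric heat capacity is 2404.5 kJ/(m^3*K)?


Q_s = Vr * rhoc * dT / 1e12
Q_s = 3.0021e+09 * 2404.5 * 77.034 / 1e12
Q_s = 556.0737 PJ
Convert: 556.0737 PJ * 1000.0 = 5.5607e+05 TJ
Q_s = 5.5607e+05 TJ


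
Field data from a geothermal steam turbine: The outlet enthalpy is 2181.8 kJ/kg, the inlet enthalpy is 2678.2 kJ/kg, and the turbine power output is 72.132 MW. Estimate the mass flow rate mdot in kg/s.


mdot = P * 1000 / (h_in - h_out)
mdot = 72.132 * 1000 / (2678.2 - 2181.8)
mdot = 145.31 kg/s


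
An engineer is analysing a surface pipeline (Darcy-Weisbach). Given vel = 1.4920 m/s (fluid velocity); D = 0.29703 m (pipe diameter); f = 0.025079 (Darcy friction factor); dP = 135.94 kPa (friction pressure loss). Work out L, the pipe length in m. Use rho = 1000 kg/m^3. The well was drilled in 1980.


L = dP*1000*D / (f*rho*vel^2/2)
L = 135.94*1000*0.29703 / (0.025079*1000*1.4920^2/2)
L = 1446.5 m


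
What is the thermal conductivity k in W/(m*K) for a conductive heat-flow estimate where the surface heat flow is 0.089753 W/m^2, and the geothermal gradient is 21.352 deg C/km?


k = q * 1000 / grad
k = 0.089753 * 1000 / 21.352
k = 4.2035 W/(m*K)


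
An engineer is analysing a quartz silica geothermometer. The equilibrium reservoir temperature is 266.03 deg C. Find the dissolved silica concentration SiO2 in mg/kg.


SiO2 = 10^(5.19 - 1309/(T_eq + 273.15))
SiO2 = 10^(5.19 - 1309/(266.03 + 273.15))
SiO2 = 578.41 mg/kg


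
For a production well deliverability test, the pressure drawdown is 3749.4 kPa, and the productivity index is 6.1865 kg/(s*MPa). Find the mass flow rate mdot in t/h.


mdot = PI * dP / 1000
mdot = 6.1865 * 3749.4 / 1000
mdot = 23.19566 kg/s
Convert: 23.19566 kg/s * 3.6 = 83.504 t/h
mdot = 83.504 t/h


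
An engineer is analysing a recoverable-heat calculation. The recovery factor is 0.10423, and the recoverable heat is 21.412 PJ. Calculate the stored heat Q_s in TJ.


Q_s = Q_rec / RF
Q_s = 21.412 / 0.10423
Q_s = 205.4303 PJ
Convert: 205.4303 PJ * 1000.0 = 2.0543e+05 TJ
Q_s = 2.0543e+05 TJ


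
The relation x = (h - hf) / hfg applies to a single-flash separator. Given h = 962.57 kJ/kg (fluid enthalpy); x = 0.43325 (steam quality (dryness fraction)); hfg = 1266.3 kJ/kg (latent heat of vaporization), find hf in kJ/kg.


hf = h - x * hfg
hf = 962.57 - 0.43325 * 1266.3
hf = 413.95 kJ/kg


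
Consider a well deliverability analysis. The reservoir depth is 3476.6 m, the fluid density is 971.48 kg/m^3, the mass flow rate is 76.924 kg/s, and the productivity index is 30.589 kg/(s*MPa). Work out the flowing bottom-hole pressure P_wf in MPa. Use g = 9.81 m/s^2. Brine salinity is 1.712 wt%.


Step 1: P_i = rho*g*h/1e6 = 971.48*9.81*3476.6/1e6 = 33.13276 MPa
Step 2: P_wf = P_i - mdot/PI = 33.13276 - 76.924/30.589 = 30.618 MPa
P_wf = 30.618 MPa


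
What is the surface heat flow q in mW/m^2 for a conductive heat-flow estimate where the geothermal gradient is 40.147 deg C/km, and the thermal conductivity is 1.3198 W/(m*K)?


q = k * grad / 1000
q = 1.3198 * 40.147 / 1000
q = 0.05298601 W/m^2
Convert: 0.05298601 W/m^2 * 1000.0 = 52.986 mW/m^2
q = 52.986 mW/m^2


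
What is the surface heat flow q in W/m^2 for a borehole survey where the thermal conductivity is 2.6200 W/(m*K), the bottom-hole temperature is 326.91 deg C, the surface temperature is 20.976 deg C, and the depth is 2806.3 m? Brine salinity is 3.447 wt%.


Step 1: grad = (T_d - T_surf)/d * 1000 = (326.91 - 20.976)/2806.3 * 1000 = 109.0169 deg C/km
Step 2: q = k * grad / 1000 = 2.62 * 109.0169 / 1000 = 0.28562 W/m^2
q = 0.28562 W/m^2


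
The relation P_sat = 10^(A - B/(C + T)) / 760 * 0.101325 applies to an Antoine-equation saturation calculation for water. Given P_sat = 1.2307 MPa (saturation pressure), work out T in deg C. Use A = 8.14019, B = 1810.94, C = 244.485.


T = B / (A - log10(P_sat * 760 / 0.101325)) - C
T = 1810.94 / (8.14019 - log10(1.2307 * 760 / 0.101325)) - 244.485
T = 189.28 deg C


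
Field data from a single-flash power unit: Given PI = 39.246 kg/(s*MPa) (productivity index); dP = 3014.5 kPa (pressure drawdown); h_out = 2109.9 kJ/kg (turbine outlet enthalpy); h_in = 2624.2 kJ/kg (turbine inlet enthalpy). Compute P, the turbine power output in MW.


Step 1: mdot = PI * dP / 1000 = 39.246 * 3014.5 / 1000 = 118.3071 kg/s
Step 2: P = mdot*(h_in - h_out)/1000 = 118.3071*(2624.2 - 2109.9)/1000 = 60.845 MW
P = 60.845 MW


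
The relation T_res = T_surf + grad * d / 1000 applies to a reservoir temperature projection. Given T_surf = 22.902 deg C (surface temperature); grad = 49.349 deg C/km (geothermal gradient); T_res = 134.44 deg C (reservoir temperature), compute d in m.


d = (T_res - T_surf) / grad * 1000
d = (134.44 - 22.902) / 49.349 * 1000
d = 2260.2 m


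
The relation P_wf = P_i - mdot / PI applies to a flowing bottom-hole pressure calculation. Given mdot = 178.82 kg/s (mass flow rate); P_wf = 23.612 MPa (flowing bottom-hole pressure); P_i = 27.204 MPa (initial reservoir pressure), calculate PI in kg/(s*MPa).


PI = mdot / (P_i - P_wf)
PI = 178.82 / (27.204 - 23.612)
PI = 49.783 kg/(s*MPa)


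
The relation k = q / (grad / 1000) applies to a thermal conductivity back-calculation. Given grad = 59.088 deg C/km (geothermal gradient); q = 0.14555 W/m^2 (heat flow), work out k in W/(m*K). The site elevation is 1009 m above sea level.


k = q / (grad / 1000)
k = 0.14555 / (59.088 / 1000)
k = 2.4633 W/(m*K)


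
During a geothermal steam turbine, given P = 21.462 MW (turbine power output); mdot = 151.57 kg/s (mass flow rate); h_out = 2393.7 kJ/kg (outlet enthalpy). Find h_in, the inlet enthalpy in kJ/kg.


h_in = h_out + P * 1000 / mdot
h_in = 2393.7 + 21.462 * 1000 / 151.57
h_in = 2535.3 kJ/kg


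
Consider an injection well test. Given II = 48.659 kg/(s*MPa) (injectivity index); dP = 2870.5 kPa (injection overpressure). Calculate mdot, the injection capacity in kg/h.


mdot = II * dP / 1000
mdot = 48.659 * 2870.5 / 1000
mdot = 139.6757 kg/s
Convert: 139.6757 kg/s * 3600.0 = 5.0283e+05 kg/h
mdot = 5.0283e+05 kg/h


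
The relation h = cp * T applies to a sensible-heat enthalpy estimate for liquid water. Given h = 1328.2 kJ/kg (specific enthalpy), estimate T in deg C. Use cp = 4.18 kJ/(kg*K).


T = h / cp
T = 1328.2 / 4.18
T = 317.75 deg C


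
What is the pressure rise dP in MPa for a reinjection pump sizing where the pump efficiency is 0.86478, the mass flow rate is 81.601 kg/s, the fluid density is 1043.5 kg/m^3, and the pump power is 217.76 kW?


dP = P_pump * rho * eta / mdot
dP = 217.76 * 1043.5 * 0.86478 / 81.601
dP = 2408.134 kPa
Convert: 2408.134 kPa * 0.001 = 2.4081 MPa
dP = 2.4081 MPa


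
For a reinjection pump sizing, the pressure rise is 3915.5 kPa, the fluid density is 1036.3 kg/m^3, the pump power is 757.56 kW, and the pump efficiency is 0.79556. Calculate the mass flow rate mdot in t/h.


mdot = P_pump * rho * eta / dP
mdot = 757.56 * 1036.3 * 0.79556 / 3915.5
mdot = 159.5101 kg/s
Convert: 159.5101 kg/s * 3.6 = 574.24 t/h
mdot = 574.24 t/h


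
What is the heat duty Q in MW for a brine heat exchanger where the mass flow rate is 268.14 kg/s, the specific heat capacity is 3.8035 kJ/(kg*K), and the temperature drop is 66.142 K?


Q = mdot * cp * dT / 1000
Q = 268.14 * 3.8035 * 66.142 / 1000
Q = 67.456 MW


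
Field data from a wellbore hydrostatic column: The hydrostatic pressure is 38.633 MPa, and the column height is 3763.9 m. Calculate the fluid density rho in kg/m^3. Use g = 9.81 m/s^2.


rho = P * 1e6 / (g * h)
rho = 38.633 * 1e6 / (9.81 * 3763.9)
rho = 1046.3 kg/m^3


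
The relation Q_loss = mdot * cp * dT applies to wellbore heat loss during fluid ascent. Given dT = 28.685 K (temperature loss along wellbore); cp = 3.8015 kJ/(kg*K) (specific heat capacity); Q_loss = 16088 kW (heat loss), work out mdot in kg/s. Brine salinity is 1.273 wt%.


mdot = Q_loss / (cp * dT)
mdot = 16088 / (3.8015 * 28.685)
mdot = 147.53 kg/s


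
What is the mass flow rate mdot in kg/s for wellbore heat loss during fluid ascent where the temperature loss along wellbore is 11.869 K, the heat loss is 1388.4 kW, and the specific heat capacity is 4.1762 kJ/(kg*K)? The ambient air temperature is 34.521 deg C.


mdot = Q_loss / (cp * dT)
mdot = 1388.4 / (4.1762 * 11.869)
mdot = 28.010 kg/s


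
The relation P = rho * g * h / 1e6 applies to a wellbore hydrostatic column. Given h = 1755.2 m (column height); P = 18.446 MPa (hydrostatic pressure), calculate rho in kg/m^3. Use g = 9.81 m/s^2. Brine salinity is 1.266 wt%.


rho = P * 1e6 / (g * h)
rho = 18.446 * 1e6 / (9.81 * 1755.2)
rho = 1071.3 kg/m^3


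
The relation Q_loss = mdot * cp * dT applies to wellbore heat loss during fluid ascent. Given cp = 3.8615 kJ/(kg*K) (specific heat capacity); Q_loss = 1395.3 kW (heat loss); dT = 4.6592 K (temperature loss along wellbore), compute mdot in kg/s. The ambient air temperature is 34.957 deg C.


mdot = Q_loss / (cp * dT)
mdot = 1395.3 / (3.8615 * 4.6592)
mdot = 77.553 kg/s


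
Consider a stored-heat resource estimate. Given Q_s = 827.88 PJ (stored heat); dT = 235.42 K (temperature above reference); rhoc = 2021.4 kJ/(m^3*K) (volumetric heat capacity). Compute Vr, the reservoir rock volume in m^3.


Vr = Q_s * 1e12 / (rhoc * dT)
Vr = 827.88 * 1e12 / (2021.4 * 235.42)
Vr = 1.7397e+09 m^3


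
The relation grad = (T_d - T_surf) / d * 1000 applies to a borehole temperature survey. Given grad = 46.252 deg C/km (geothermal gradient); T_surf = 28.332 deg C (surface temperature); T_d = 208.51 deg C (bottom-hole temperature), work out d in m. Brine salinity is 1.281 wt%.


d = (T_d - T_surf) / grad * 1000
d = (208.51 - 28.332) / 46.252 * 1000
d = 3895.6 m
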